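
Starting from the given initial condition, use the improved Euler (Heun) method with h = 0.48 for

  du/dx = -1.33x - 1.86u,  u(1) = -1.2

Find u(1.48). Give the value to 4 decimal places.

Heun: k1 = f(x_n, u_n); k2 = f(x_n + h, u_n + h·k1); u_{n+1} = u_n + (h/2)·(k1 + k2).
x=1.000000, u=-1.200000:
  k1 = f(1.000000, -1.200000) = 0.902000
  k2 = f(1.480000, -0.767040) = -0.541706
  u ← -1.200000 + (0.48/2)·(0.902000 + (-0.541706)) = -1.113529
u(1.48) ≈ -1.1135

-1.1135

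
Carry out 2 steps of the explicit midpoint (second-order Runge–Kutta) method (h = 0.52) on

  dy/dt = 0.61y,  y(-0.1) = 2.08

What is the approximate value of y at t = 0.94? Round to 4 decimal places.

3.8898

Midpoint: k1 = f(t_n, y_n); k2 = f(t_n + h/2, y_n + (h/2)·k1); y_{n+1} = y_n + h·k2.
t=-0.100000, y=2.080000:
  k1 = f(-0.100000, 2.080000) = 1.268800
  k2 = f(0.160000, 2.409888) = 1.470032
  y ← 2.080000 + 0.52·1.470032 = 2.844416
t=0.420000, y=2.844416:
  k1 = f(0.420000, 2.844416) = 1.735094
  k2 = f(0.680000, 3.295541) = 2.010280
  y ← 2.844416 + 0.52·2.010280 = 3.889762
y(0.94) ≈ 3.8898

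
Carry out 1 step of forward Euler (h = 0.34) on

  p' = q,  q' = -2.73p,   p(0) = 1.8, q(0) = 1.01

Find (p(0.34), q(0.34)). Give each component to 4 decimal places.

Euler on (p,q): p_{n+1} = p_n + h·p', q_{n+1} = q_n + h·q'.
0.000000: (1.800000, 1.010000); f=(1.010000, -4.914000) → (2.143400, -0.660760)
(p(0.34), q(0.34)) ≈ (2.1434, -0.6608)

2.1434, -0.6608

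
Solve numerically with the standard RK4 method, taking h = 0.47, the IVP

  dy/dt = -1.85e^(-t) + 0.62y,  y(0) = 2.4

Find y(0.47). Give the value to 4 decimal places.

2.3972

RK4: k1 = f(t_n, y_n); k2 = f(t_n + h/2, y_n + (h/2)·k1); k3 = f(t_n + h/2, y_n + (h/2)·k2); k4 = f(t_n + h, y_n + h·k3); y_{n+1} = y_n + (h/6)·(k1 + 2k2 + 2k3 + k4).
t=0.000000, y=2.400000:
  k1 = f(0.000000, 2.400000) = -0.362000
  k2 = f(0.235000, 2.314930) = -0.027299
  k3 = f(0.235000, 2.393585) = 0.021466
  k4 = f(0.470000, 2.410089) = 0.338001
  y ← 2.400000 + (0.47/6)·(k1 + 2k2 + 2k3 + k4) = 2.397206
y(0.47) ≈ 2.3972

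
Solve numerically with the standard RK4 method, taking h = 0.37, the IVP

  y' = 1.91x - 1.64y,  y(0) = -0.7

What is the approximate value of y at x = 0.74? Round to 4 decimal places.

RK4: k1 = f(x_n, y_n); k2 = f(x_n + h/2, y_n + (h/2)·k1); k3 = f(x_n + h/2, y_n + (h/2)·k2); k4 = f(x_n + h, y_n + h·k3); y_{n+1} = y_n + (h/6)·(k1 + 2k2 + 2k3 + k4).
x=0.000000, y=-0.700000:
  k1 = f(0.000000, -0.700000) = 1.148000
  k2 = f(0.185000, -0.487620) = 1.153047
  k3 = f(0.185000, -0.486686) = 1.151516
  k4 = f(0.370000, -0.273939) = 1.155960
  y ← -0.700000 + (0.37/6)·(k1 + 2k2 + 2k3 + k4) = -0.273693
x=0.370000, y=-0.273693:
  k1 = f(0.370000, -0.273693) = 1.155557
  k2 = f(0.555000, -0.059915) = 1.158311
  k3 = f(0.555000, -0.059406) = 1.157475
  k4 = f(0.740000, 0.154573) = 1.159901
  y ← -0.273693 + (0.37/6)·(k1 + 2k2 + 2k3 + k4) = 0.154707
y(0.74) ≈ 0.1547

0.1547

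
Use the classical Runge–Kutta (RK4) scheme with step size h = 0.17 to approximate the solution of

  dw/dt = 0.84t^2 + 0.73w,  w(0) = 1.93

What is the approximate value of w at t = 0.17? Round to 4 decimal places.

RK4: k1 = f(t_n, w_n); k2 = f(t_n + h/2, w_n + (h/2)·k1); k3 = f(t_n + h/2, w_n + (h/2)·k2); k4 = f(t_n + h, w_n + h·k3); w_{n+1} = w_n + (h/6)·(k1 + 2k2 + 2k3 + k4).
t=0.000000, w=1.930000:
  k1 = f(0.000000, 1.930000) = 1.408900
  k2 = f(0.085000, 2.049756) = 1.502391
  k3 = f(0.085000, 2.057703) = 1.508192
  k4 = f(0.170000, 2.186393) = 1.620343
  w ← 1.930000 + (0.17/6)·(k1 + 2k2 + 2k3 + k4) = 2.186428
w(0.17) ≈ 2.1864

2.1864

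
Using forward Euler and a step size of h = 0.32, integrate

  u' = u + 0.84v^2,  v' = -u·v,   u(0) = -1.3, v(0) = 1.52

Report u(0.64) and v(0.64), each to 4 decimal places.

Euler on (u,v): u_{n+1} = u_n + h·u', v_{n+1} = v_n + h·v'.
0.000000: (-1.300000, 1.520000); f=(0.640736, 1.976000) → (-1.094964, 2.152320)
0.320000: (-1.094964, 2.152320); f=(2.796320, 2.356714) → (-0.200142, 2.906468)
(u(0.64), v(0.64)) ≈ (-0.2001, 2.9065)

-0.2001, 2.9065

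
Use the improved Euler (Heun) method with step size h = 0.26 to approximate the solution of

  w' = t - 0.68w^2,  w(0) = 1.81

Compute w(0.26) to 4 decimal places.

Heun: k1 = f(t_n, w_n); k2 = f(t_n + h, w_n + h·k1); w_{n+1} = w_n + (h/2)·(k1 + k2).
t=0.000000, w=1.810000:
  k1 = f(0.000000, 1.810000) = -2.227748
  k2 = f(0.260000, 1.230786) = -0.770086
  w ← 1.810000 + (0.26/2)·(-2.227748 + (-0.770086)) = 1.420282
w(0.26) ≈ 1.4203

1.4203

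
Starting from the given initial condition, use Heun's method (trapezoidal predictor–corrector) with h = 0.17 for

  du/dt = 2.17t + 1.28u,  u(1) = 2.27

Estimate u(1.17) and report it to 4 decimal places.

3.2581

Heun: k1 = f(t_n, u_n); k2 = f(t_n + h, u_n + h·k1); u_{n+1} = u_n + (h/2)·(k1 + k2).
t=1.000000, u=2.270000:
  k1 = f(1.000000, 2.270000) = 5.075600
  k2 = f(1.170000, 3.132852) = 6.548951
  u ← 2.270000 + (0.17/2)·(5.075600 + 6.548951) = 3.258087
u(1.17) ≈ 3.2581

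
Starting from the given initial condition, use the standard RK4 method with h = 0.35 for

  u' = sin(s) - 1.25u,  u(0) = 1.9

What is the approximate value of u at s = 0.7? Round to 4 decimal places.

0.9709

RK4: k1 = f(s_n, u_n); k2 = f(s_n + h/2, u_n + (h/2)·k1); k3 = f(s_n + h/2, u_n + (h/2)·k2); k4 = f(s_n + h, u_n + h·k3); u_{n+1} = u_n + (h/6)·(k1 + 2k2 + 2k3 + k4).
s=0.000000, u=1.900000:
  k1 = f(0.000000, 1.900000) = -2.375000
  k2 = f(0.175000, 1.484375) = -1.681361
  k3 = f(0.175000, 1.605762) = -1.833094
  k4 = f(0.350000, 1.258417) = -1.230123
  u ← 1.900000 + (0.35/6)·(k1 + 2k2 + 2k3 + k4) = 1.279681
s=0.350000, u=1.279681:
  k1 = f(0.350000, 1.279681) = -1.256704
  k2 = f(0.525000, 1.059758) = -0.823485
  k3 = f(0.525000, 1.135572) = -0.918251
  k4 = f(0.700000, 0.958293) = -0.553649
  u ← 1.279681 + (0.35/6)·(k1 + 2k2 + 2k3 + k4) = 0.970875
u(0.7) ≈ 0.9709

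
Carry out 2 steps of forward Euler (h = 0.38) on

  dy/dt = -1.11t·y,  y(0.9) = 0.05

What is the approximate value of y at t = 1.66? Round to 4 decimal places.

0.0143

Euler: y_{n+1} = y_n + h·f(t_n, y_n).
t=0.900000, y=0.050000: f=-0.049950 → y ← 0.050000 + 0.38·(-0.049950) = 0.031019
t=1.280000, y=0.031019: f=-0.044072 → y ← 0.031019 + 0.38·(-0.044072) = 0.014272
y(1.66) ≈ 0.0143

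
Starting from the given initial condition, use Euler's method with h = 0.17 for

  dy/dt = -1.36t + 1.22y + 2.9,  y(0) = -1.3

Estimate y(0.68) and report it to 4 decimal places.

Euler: y_{n+1} = y_n + h·f(t_n, y_n).
t=0.000000, y=-1.300000: f=1.314000 → y ← -1.300000 + 0.17·1.314000 = -1.076620
t=0.170000, y=-1.076620: f=1.355324 → y ← -1.076620 + 0.17·1.355324 = -0.846215
t=0.340000, y=-0.846215: f=1.405218 → y ← -0.846215 + 0.17·1.405218 = -0.607328
t=0.510000, y=-0.607328: f=1.465460 → y ← -0.607328 + 0.17·1.465460 = -0.358200
y(0.68) ≈ -0.3582

-0.3582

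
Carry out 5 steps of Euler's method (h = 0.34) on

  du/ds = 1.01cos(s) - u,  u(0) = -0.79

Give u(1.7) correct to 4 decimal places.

Euler: u_{n+1} = u_n + h·f(s_n, u_n).
s=0.000000, u=-0.790000: f=1.800000 → u ← -0.790000 + 0.34·1.800000 = -0.178000
s=0.340000, u=-0.178000: f=1.130182 → u ← -0.178000 + 0.34·1.130182 = 0.206262
s=0.680000, u=0.206262: f=0.579086 → u ← 0.206262 + 0.34·0.579086 = 0.403151
s=1.020000, u=0.403151: f=0.125448 → u ← 0.403151 + 0.34·0.125448 = 0.445804
s=1.360000, u=0.445804: f=-0.234473 → u ← 0.445804 + 0.34·(-0.234473) = 0.366083
u(1.7) ≈ 0.3661

0.3661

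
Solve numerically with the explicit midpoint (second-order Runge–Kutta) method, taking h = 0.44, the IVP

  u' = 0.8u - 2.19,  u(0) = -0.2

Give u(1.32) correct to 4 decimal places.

Midpoint: k1 = f(x_n, u_n); k2 = f(x_n + h/2, u_n + (h/2)·k1); u_{n+1} = u_n + h·k2.
x=0.000000, u=-0.200000:
  k1 = f(0.000000, -0.200000) = -2.350000
  k2 = f(0.220000, -0.717000) = -2.763600
  u ← -0.200000 + 0.44·(-2.763600) = -1.415984
x=0.440000, u=-1.415984:
  k1 = f(0.440000, -1.415984) = -3.322787
  k2 = f(0.660000, -2.146997) = -3.907598
  u ← -1.415984 + 0.44·(-3.907598) = -3.135327
x=0.880000, u=-3.135327:
  k1 = f(0.880000, -3.135327) = -4.698262
  k2 = f(1.100000, -4.168945) = -5.525156
  u ← -3.135327 + 0.44·(-5.525156) = -5.566395
u(1.32) ≈ -5.5664

-5.5664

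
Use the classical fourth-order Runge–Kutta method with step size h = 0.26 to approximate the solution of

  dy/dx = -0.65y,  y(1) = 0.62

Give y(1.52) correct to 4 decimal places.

RK4: k1 = f(x_n, y_n); k2 = f(x_n + h/2, y_n + (h/2)·k1); k3 = f(x_n + h/2, y_n + (h/2)·k2); k4 = f(x_n + h, y_n + h·k3); y_{n+1} = y_n + (h/6)·(k1 + 2k2 + 2k3 + k4).
x=1.000000, y=0.620000:
  k1 = f(1.000000, 0.620000) = -0.403000
  k2 = f(1.130000, 0.567610) = -0.368946
  k3 = f(1.130000, 0.572037) = -0.371824
  k4 = f(1.260000, 0.523326) = -0.340162
  y ← 0.620000 + (0.26/6)·(k1 + 2k2 + 2k3 + k4) = 0.523596
x=1.260000, y=0.523596:
  k1 = f(1.260000, 0.523596) = -0.340338
  k2 = f(1.390000, 0.479352) = -0.311579
  k3 = f(1.390000, 0.483091) = -0.314009
  k4 = f(1.520000, 0.441954) = -0.287270
  y ← 0.523596 + (0.26/6)·(k1 + 2k2 + 2k3 + k4) = 0.442182
y(1.52) ≈ 0.4422

0.4422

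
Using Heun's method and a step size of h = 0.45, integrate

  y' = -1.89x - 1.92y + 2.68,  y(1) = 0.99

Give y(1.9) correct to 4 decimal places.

Heun: k1 = f(x_n, y_n); k2 = f(x_n + h, y_n + h·k1); y_{n+1} = y_n + (h/2)·(k1 + k2).
x=1.000000, y=0.990000:
  k1 = f(1.000000, 0.990000) = -1.110800
  k2 = f(1.450000, 0.490140) = -1.001569
  y ← 0.990000 + (0.45/2)·(-1.110800 + (-1.001569)) = 0.514717
x=1.450000, y=0.514717:
  k1 = f(1.450000, 0.514717) = -1.048757
  k2 = f(1.900000, 0.042777) = -0.993131
  y ← 0.514717 + (0.45/2)·(-1.048757 + (-0.993131)) = 0.055292
y(1.9) ≈ 0.0553

0.0553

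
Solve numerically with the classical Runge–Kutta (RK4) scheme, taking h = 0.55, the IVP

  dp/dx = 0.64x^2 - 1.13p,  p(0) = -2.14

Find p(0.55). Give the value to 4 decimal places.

-1.1201

RK4: k1 = f(x_n, p_n); k2 = f(x_n + h/2, p_n + (h/2)·k1); k3 = f(x_n + h/2, p_n + (h/2)·k2); k4 = f(x_n + h, p_n + h·k3); p_{n+1} = p_n + (h/6)·(k1 + 2k2 + 2k3 + k4).
x=0.000000, p=-2.140000:
  k1 = f(0.000000, -2.140000) = 2.418200
  k2 = f(0.275000, -1.474995) = 1.715144
  k3 = f(0.275000, -1.668335) = 1.933619
  k4 = f(0.550000, -1.076510) = 1.410056
  p ← -2.140000 + (0.55/6)·(k1 + 2k2 + 2k3 + k4) = -1.120137
p(0.55) ≈ -1.1201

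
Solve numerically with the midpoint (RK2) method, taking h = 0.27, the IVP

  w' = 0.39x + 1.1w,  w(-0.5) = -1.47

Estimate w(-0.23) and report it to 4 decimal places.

Midpoint: k1 = f(x_n, w_n); k2 = f(x_n + h/2, w_n + (h/2)·k1); w_{n+1} = w_n + h·k2.
x=-0.500000, w=-1.470000:
  k1 = f(-0.500000, -1.470000) = -1.812000
  k2 = f(-0.365000, -1.714620) = -2.028432
  w ← -1.470000 + 0.27·(-2.028432) = -2.017677
w(-0.23) ≈ -2.0177

-2.0177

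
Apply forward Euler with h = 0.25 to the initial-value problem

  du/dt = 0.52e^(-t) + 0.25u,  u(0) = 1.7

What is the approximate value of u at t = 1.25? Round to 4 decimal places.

2.7911

Euler: u_{n+1} = u_n + h·f(t_n, u_n).
t=0.000000, u=1.700000: f=0.945000 → u ← 1.700000 + 0.25·0.945000 = 1.936250
t=0.250000, u=1.936250: f=0.889039 → u ← 1.936250 + 0.25·0.889039 = 2.158510
t=0.500000, u=2.158510: f=0.855023 → u ← 2.158510 + 0.25·0.855023 = 2.372266
t=0.750000, u=2.372266: f=0.838697 → u ← 2.372266 + 0.25·0.838697 = 2.581940
t=1.000000, u=2.581940: f=0.836782 → u ← 2.581940 + 0.25·0.836782 = 2.791135
u(1.25) ≈ 2.7911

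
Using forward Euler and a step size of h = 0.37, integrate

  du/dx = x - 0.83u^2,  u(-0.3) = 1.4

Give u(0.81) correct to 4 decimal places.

Euler: u_{n+1} = u_n + h·f(x_n, u_n).
x=-0.300000, u=1.400000: f=-1.926800 → u ← 1.400000 + 0.37·(-1.926800) = 0.687084
x=0.070000, u=0.687084: f=-0.321830 → u ← 0.687084 + 0.37·(-0.321830) = 0.568007
x=0.440000, u=0.568007: f=0.172216 → u ← 0.568007 + 0.37·0.172216 = 0.631727
u(0.81) ≈ 0.6317

0.6317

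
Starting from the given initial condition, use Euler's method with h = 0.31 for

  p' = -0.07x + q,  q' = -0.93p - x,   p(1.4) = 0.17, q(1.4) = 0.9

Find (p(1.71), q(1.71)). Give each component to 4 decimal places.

0.4186, 0.4170

Euler on (p,q): p_{n+1} = p_n + h·p', q_{n+1} = q_n + h·q'.
1.400000: (0.170000, 0.900000); f=(0.802000, -1.558100) → (0.418620, 0.416989)
(p(1.71), q(1.71)) ≈ (0.4186, 0.4170)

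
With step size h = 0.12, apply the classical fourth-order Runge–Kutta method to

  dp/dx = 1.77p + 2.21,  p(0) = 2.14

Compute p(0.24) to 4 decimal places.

RK4: k1 = f(x_n, p_n); k2 = f(x_n + h/2, p_n + (h/2)·k1); k3 = f(x_n + h/2, p_n + (h/2)·k2); k4 = f(x_n + h, p_n + h·k3); p_{n+1} = p_n + (h/6)·(k1 + 2k2 + 2k3 + k4).
x=0.000000, p=2.140000:
  k1 = f(0.000000, 2.140000) = 5.997800
  k2 = f(0.060000, 2.499868) = 6.634766
  k3 = f(0.060000, 2.538086) = 6.702412
  k4 = f(0.120000, 2.944289) = 7.421392
  p ← 2.140000 + (0.12/6)·(k1 + 2k2 + 2k3 + k4) = 2.941871
x=0.120000, p=2.941871:
  k1 = f(0.120000, 2.941871) = 7.417112
  k2 = f(0.180000, 3.386898) = 8.204809
  k3 = f(0.180000, 3.434160) = 8.288462
  k4 = f(0.240000, 3.936486) = 9.177581
  p ← 2.941871 + (0.12/6)·(k1 + 2k2 + 2k3 + k4) = 3.933496
p(0.24) ≈ 3.9335

3.9335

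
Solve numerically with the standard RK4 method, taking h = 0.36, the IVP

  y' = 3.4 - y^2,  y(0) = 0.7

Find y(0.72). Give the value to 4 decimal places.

1.7207

RK4: k1 = f(x_n, y_n); k2 = f(x_n + h/2, y_n + (h/2)·k1); k3 = f(x_n + h/2, y_n + (h/2)·k2); k4 = f(x_n + h, y_n + h·k3); y_{n+1} = y_n + (h/6)·(k1 + 2k2 + 2k3 + k4).
x=0.000000, y=0.700000:
  k1 = f(0.000000, 0.700000) = 2.910000
  k2 = f(0.180000, 1.223800) = 1.902314
  k3 = f(0.180000, 1.042416) = 2.313368
  k4 = f(0.360000, 1.532812) = 1.050486
  y ← 0.700000 + (0.36/6)·(k1 + 2k2 + 2k3 + k4) = 1.443511
x=0.360000, y=1.443511:
  k1 = f(0.360000, 1.443511) = 1.316276
  k2 = f(0.540000, 1.680441) = 0.576119
  k3 = f(0.540000, 1.547212) = 1.006134
  k4 = f(0.720000, 1.805719) = 0.139379
  y ← 1.443511 + (0.36/6)·(k1 + 2k2 + 2k3 + k4) = 1.720721
y(0.72) ≈ 1.7207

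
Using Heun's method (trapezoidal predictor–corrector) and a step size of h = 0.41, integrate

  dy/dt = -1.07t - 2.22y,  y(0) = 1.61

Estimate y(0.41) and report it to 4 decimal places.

Heun: k1 = f(t_n, y_n); k2 = f(t_n + h, y_n + h·k1); y_{n+1} = y_n + (h/2)·(k1 + k2).
t=0.000000, y=1.610000:
  k1 = f(0.000000, 1.610000) = -3.574200
  k2 = f(0.410000, 0.144578) = -0.759663
  y ← 1.610000 + (0.41/2)·(-3.574200 + (-0.759663)) = 0.721558
y(0.41) ≈ 0.7216

0.7216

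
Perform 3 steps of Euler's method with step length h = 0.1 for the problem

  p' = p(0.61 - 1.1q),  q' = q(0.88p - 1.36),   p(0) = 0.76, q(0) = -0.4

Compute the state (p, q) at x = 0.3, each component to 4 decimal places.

1.0174, -0.3302

Euler on (p,q): p_{n+1} = p_n + h·p', q_{n+1} = q_n + h·q'.
0.000000: (0.760000, -0.400000); f=(0.798000, 0.276480) → (0.839800, -0.372352)
0.100000: (0.839800, -0.372352); f=(0.856249, 0.231222) → (0.925425, -0.349230)
0.200000: (0.925425, -0.349230); f=(0.920014, 0.190549) → (1.017426, -0.330175)
(p(0.3), q(0.3)) ≈ (1.0174, -0.3302)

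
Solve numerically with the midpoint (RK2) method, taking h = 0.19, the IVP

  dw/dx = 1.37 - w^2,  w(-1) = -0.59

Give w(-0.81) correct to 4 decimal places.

-0.3759

Midpoint: k1 = f(x_n, w_n); k2 = f(x_n + h/2, w_n + (h/2)·k1); w_{n+1} = w_n + h·k2.
x=-1.000000, w=-0.590000:
  k1 = f(-1.000000, -0.590000) = 1.021900
  k2 = f(-0.905000, -0.492919) = 1.127030
  w ← -0.590000 + 0.19·1.127030 = -0.375864
w(-0.81) ≈ -0.3759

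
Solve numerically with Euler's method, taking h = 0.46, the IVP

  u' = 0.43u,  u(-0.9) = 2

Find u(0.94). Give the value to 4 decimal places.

4.1169

Euler: u_{n+1} = u_n + h·f(s_n, u_n).
s=-0.900000, u=2.000000: f=0.860000 → u ← 2.000000 + 0.46·0.860000 = 2.395600
s=-0.440000, u=2.395600: f=1.030108 → u ← 2.395600 + 0.46·1.030108 = 2.869450
s=0.020000, u=2.869450: f=1.233863 → u ← 2.869450 + 0.46·1.233863 = 3.437027
s=0.480000, u=3.437027: f=1.477922 → u ← 3.437027 + 0.46·1.477922 = 4.116871
u(0.94) ≈ 4.1169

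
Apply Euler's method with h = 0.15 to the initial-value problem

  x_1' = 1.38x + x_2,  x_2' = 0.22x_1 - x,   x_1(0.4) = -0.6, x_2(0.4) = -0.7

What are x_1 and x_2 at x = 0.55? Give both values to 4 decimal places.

Euler on (x_1,x_2): x_1_{n+1} = x_1_n + h·x_1', x_2_{n+1} = x_2_n + h·x_2'.
0.400000: (-0.600000, -0.700000); f=(-0.148000, -0.532000) → (-0.622200, -0.779800)
(x_1(0.55), x_2(0.55)) ≈ (-0.6222, -0.7798)

-0.6222, -0.7798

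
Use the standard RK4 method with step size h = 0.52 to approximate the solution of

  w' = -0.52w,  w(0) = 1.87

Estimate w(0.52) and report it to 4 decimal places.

1.4270

RK4: k1 = f(t_n, w_n); k2 = f(t_n + h/2, w_n + (h/2)·k1); k3 = f(t_n + h/2, w_n + (h/2)·k2); k4 = f(t_n + h, w_n + h·k3); w_{n+1} = w_n + (h/6)·(k1 + 2k2 + 2k3 + k4).
t=0.000000, w=1.870000:
  k1 = f(0.000000, 1.870000) = -0.972400
  k2 = f(0.260000, 1.617176) = -0.840932
  k3 = f(0.260000, 1.651358) = -0.858706
  k4 = f(0.520000, 1.423473) = -0.740206
  w ← 1.870000 + (0.52/6)·(k1 + 2k2 + 2k3 + k4) = 1.426970
w(0.52) ≈ 1.4270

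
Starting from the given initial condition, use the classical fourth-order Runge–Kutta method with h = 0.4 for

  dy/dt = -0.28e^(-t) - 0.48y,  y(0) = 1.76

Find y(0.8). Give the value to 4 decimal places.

1.0740

RK4: k1 = f(t_n, y_n); k2 = f(t_n + h/2, y_n + (h/2)·k1); k3 = f(t_n + h/2, y_n + (h/2)·k2); k4 = f(t_n + h, y_n + h·k3); y_{n+1} = y_n + (h/6)·(k1 + 2k2 + 2k3 + k4).
t=0.000000, y=1.760000:
  k1 = f(0.000000, 1.760000) = -1.124800
  k2 = f(0.200000, 1.535040) = -0.966064
  k3 = f(0.200000, 1.566787) = -0.981302
  k4 = f(0.400000, 1.367479) = -0.844080
  y ← 1.760000 + (0.4/6)·(k1 + 2k2 + 2k3 + k4) = 1.369093
t=0.400000, y=1.369093:
  k1 = f(0.400000, 1.369093) = -0.844854
  k2 = f(0.600000, 1.200122) = -0.729726
  k3 = f(0.600000, 1.223147) = -0.740778
  k4 = f(0.800000, 1.072781) = -0.640747
  y ← 1.369093 + (0.4/6)·(k1 + 2k2 + 2k3 + k4) = 1.073985
y(0.8) ≈ 1.0740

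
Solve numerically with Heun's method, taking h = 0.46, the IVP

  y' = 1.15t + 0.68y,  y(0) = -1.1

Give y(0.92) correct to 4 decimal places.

-1.4710

Heun: k1 = f(t_n, y_n); k2 = f(t_n + h, y_n + h·k1); y_{n+1} = y_n + (h/2)·(k1 + k2).
t=0.000000, y=-1.100000:
  k1 = f(0.000000, -1.100000) = -0.748000
  k2 = f(0.460000, -1.444080) = -0.452974
  y ← -1.100000 + (0.46/2)·(-0.748000 + (-0.452974)) = -1.376224
t=0.460000, y=-1.376224:
  k1 = f(0.460000, -1.376224) = -0.406832
  k2 = f(0.920000, -1.563367) = -0.005090
  y ← -1.376224 + (0.46/2)·(-0.406832 + (-0.005090)) = -1.470966
y(0.92) ≈ -1.4710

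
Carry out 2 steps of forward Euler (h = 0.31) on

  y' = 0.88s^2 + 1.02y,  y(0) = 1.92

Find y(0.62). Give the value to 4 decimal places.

3.3524

Euler: y_{n+1} = y_n + h·f(s_n, y_n).
s=0.000000, y=1.920000: f=1.958400 → y ← 1.920000 + 0.31·1.958400 = 2.527104
s=0.310000, y=2.527104: f=2.662214 → y ← 2.527104 + 0.31·2.662214 = 3.352390
y(0.62) ≈ 3.3524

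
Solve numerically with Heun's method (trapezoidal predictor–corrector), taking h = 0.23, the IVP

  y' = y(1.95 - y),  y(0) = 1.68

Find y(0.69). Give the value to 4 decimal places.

1.8680

Heun: k1 = f(t_n, y_n); k2 = f(t_n + h, y_n + h·k1); y_{n+1} = y_n + (h/2)·(k1 + k2).
t=0.000000, y=1.680000:
  k1 = f(0.000000, 1.680000) = 0.453600
  k2 = f(0.230000, 1.784328) = 0.295613
  y ← 1.680000 + (0.23/2)·(0.453600 + 0.295613) = 1.766160
t=0.230000, y=1.766160:
  k1 = f(0.230000, 1.766160) = 0.324692
  k2 = f(0.460000, 1.840839) = 0.200949
  y ← 1.766160 + (0.23/2)·(0.324692 + 0.200949) = 1.826608
t=0.460000, y=1.826608:
  k1 = f(0.460000, 1.826608) = 0.225389
  k2 = f(0.690000, 1.878448) = 0.134408
  y ← 1.826608 + (0.23/2)·(0.225389 + 0.134408) = 1.867985
y(0.69) ≈ 1.8680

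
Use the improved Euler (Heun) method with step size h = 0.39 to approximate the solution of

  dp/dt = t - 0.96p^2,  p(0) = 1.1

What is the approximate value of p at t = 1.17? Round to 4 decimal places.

0.9516

Heun: k1 = f(t_n, p_n); k2 = f(t_n + h, p_n + h·k1); p_{n+1} = p_n + (h/2)·(k1 + k2).
t=0.000000, p=1.100000:
  k1 = f(0.000000, 1.100000) = -1.161600
  k2 = f(0.390000, 0.646976) = -0.011835
  p ← 1.100000 + (0.39/2)·(-1.161600 + (-0.011835)) = 0.871180
t=0.390000, p=0.871180:
  k1 = f(0.390000, 0.871180) = -0.338597
  k2 = f(0.780000, 0.739127) = 0.255543
  p ← 0.871180 + (0.39/2)·(-0.338597 + 0.255543) = 0.854985
t=0.780000, p=0.854985:
  k1 = f(0.780000, 0.854985) = 0.078241
  k2 = f(1.170000, 0.885499) = 0.417256
  p ← 0.854985 + (0.39/2)·(0.078241 + 0.417256) = 0.951607
p(1.17) ≈ 0.9516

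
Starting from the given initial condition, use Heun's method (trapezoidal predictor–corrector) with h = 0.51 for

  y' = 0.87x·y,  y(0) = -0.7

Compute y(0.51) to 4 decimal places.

Heun: k1 = f(x_n, y_n); k2 = f(x_n + h, y_n + h·k1); y_{n+1} = y_n + (h/2)·(k1 + k2).
x=0.000000, y=-0.700000:
  k1 = f(0.000000, -0.700000) = 0.000000
  k2 = f(0.510000, -0.700000) = -0.310590
  y ← -0.700000 + (0.51/2)·(0.000000 + (-0.310590)) = -0.779200
y(0.51) ≈ -0.7792

-0.7792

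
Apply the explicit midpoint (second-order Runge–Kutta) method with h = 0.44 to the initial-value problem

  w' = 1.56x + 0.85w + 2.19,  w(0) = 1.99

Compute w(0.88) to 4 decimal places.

7.6720

Midpoint: k1 = f(x_n, w_n); k2 = f(x_n + h/2, w_n + (h/2)·k1); w_{n+1} = w_n + h·k2.
x=0.000000, w=1.990000:
  k1 = f(0.000000, 1.990000) = 3.881500
  k2 = f(0.220000, 2.843930) = 4.950540
  w ← 1.990000 + 0.44·4.950540 = 4.168238
x=0.440000, w=4.168238:
  k1 = f(0.440000, 4.168238) = 6.419402
  k2 = f(0.660000, 5.580506) = 7.963030
  w ← 4.168238 + 0.44·7.963030 = 7.671971
w(0.88) ≈ 7.6720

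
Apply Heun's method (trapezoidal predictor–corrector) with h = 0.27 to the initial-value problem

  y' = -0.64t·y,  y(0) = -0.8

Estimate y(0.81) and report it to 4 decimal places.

Heun: k1 = f(t_n, y_n); k2 = f(t_n + h, y_n + h·k1); y_{n+1} = y_n + (h/2)·(k1 + k2).
t=0.000000, y=-0.800000:
  k1 = f(0.000000, -0.800000) = 0.000000
  k2 = f(0.270000, -0.800000) = 0.138240
  y ← -0.800000 + (0.27/2)·(0.000000 + 0.138240) = -0.781338
t=0.270000, y=-0.781338:
  k1 = f(0.270000, -0.781338) = 0.135015
  k2 = f(0.540000, -0.744884) = 0.257432
  y ← -0.781338 + (0.27/2)·(0.135015 + 0.257432) = -0.728357
t=0.540000, y=-0.728357:
  k1 = f(0.540000, -0.728357) = 0.251720
  k2 = f(0.810000, -0.660393) = 0.342348
  y ← -0.728357 + (0.27/2)·(0.251720 + 0.342348) = -0.648158
y(0.81) ≈ -0.6482

-0.6482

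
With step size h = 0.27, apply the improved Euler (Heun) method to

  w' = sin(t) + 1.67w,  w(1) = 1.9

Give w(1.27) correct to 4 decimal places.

Heun: k1 = f(t_n, w_n); k2 = f(t_n + h, w_n + h·k1); w_{n+1} = w_n + (h/2)·(k1 + k2).
t=1.000000, w=1.900000:
  k1 = f(1.000000, 1.900000) = 4.014471
  k2 = f(1.270000, 2.983907) = 5.938226
  w ← 1.900000 + (0.27/2)·(4.014471 + 5.938226) = 3.243614
w(1.27) ≈ 3.2436

3.2436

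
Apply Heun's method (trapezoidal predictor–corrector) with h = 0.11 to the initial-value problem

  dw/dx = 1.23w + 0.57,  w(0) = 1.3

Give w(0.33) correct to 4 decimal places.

2.1799

Heun: k1 = f(x_n, w_n); k2 = f(x_n + h, w_n + h·k1); w_{n+1} = w_n + (h/2)·(k1 + k2).
x=0.000000, w=1.300000:
  k1 = f(0.000000, 1.300000) = 2.169000
  k2 = f(0.110000, 1.538590) = 2.462466
  w ← 1.300000 + (0.11/2)·(2.169000 + 2.462466) = 1.554731
x=0.110000, w=1.554731:
  k1 = f(0.110000, 1.554731) = 2.482319
  k2 = f(0.220000, 1.827786) = 2.818176
  w ← 1.554731 + (0.11/2)·(2.482319 + 2.818176) = 1.846258
x=0.220000, w=1.846258:
  k1 = f(0.220000, 1.846258) = 2.840897
  k2 = f(0.330000, 2.158757) = 3.225271
  w ← 1.846258 + (0.11/2)·(2.840897 + 3.225271) = 2.179897
w(0.33) ≈ 2.1799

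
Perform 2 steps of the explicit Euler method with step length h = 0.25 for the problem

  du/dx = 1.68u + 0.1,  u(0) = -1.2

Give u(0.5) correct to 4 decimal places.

Euler: u_{n+1} = u_n + h·f(x_n, u_n).
x=0.000000, u=-1.200000: f=-1.916000 → u ← -1.200000 + 0.25·(-1.916000) = -1.679000
x=0.250000, u=-1.679000: f=-2.720720 → u ← -1.679000 + 0.25·(-2.720720) = -2.359180
u(0.5) ≈ -2.3592

-2.3592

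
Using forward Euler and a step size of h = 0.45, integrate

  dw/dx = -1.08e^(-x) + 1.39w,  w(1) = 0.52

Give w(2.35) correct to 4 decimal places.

1.5030

Euler: w_{n+1} = w_n + h·f(x_n, w_n).
x=1.000000, w=0.520000: f=0.325490 → w ← 0.520000 + 0.45·0.325490 = 0.666471
x=1.450000, w=0.666471: f=0.673058 → w ← 0.666471 + 0.45·0.673058 = 0.969347
x=1.900000, w=0.969347: f=1.185858 → w ← 0.969347 + 0.45·1.185858 = 1.502983
w(2.35) ≈ 1.5030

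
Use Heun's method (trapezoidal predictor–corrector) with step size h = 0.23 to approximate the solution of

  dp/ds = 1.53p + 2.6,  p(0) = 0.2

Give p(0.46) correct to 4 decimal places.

2.0972

Heun: k1 = f(s_n, p_n); k2 = f(s_n + h, p_n + h·k1); p_{n+1} = p_n + (h/2)·(k1 + k2).
s=0.000000, p=0.200000:
  k1 = f(0.000000, 0.200000) = 2.906000
  k2 = f(0.230000, 0.868380) = 3.928621
  p ← 0.200000 + (0.23/2)·(2.906000 + 3.928621) = 0.985981
s=0.230000, p=0.985981:
  k1 = f(0.230000, 0.985981) = 4.108552
  k2 = f(0.460000, 1.930948) = 5.554351
  p ← 0.985981 + (0.23/2)·(4.108552 + 5.554351) = 2.097215
p(0.46) ≈ 2.0972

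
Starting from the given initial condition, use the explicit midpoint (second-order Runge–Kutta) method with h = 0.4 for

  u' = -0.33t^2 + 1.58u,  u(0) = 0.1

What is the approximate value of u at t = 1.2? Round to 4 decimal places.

Midpoint: k1 = f(t_n, u_n); k2 = f(t_n + h/2, u_n + (h/2)·k1); u_{n+1} = u_n + h·k2.
t=0.000000, u=0.100000:
  k1 = f(0.000000, 0.100000) = 0.158000
  k2 = f(0.200000, 0.131600) = 0.194728
  u ← 0.100000 + 0.4·0.194728 = 0.177891
t=0.400000, u=0.177891:
  k1 = f(0.400000, 0.177891) = 0.228268
  k2 = f(0.600000, 0.223545) = 0.234401
  u ← 0.177891 + 0.4·0.234401 = 0.271652
t=0.800000, u=0.271652:
  k1 = f(0.800000, 0.271652) = 0.218009
  k2 = f(1.000000, 0.315253) = 0.168100
  u ← 0.271652 + 0.4·0.168100 = 0.338892
u(1.2) ≈ 0.3389

0.3389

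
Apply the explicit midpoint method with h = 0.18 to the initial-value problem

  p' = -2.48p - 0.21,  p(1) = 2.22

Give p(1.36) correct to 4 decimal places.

Midpoint: k1 = f(t_n, p_n); k2 = f(t_n + h/2, p_n + (h/2)·k1); p_{n+1} = p_n + h·k2.
t=1.000000, p=2.220000:
  k1 = f(1.000000, 2.220000) = -5.715600
  k2 = f(1.090000, 1.705596) = -4.439878
  p ← 2.220000 + 0.18·(-4.439878) = 1.420822
t=1.180000, p=1.420822:
  k1 = f(1.180000, 1.420822) = -3.733638
  k2 = f(1.270000, 1.084794) = -2.900290
  p ← 1.420822 + 0.18·(-2.900290) = 0.898770
p(1.36) ≈ 0.8988

0.8988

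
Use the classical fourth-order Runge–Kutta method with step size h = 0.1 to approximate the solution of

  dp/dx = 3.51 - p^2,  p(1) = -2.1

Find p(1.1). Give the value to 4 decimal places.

RK4: k1 = f(x_n, p_n); k2 = f(x_n + h/2, p_n + (h/2)·k1); k3 = f(x_n + h/2, p_n + (h/2)·k2); k4 = f(x_n + h, p_n + h·k3); p_{n+1} = p_n + (h/6)·(k1 + 2k2 + 2k3 + k4).
x=1.000000, p=-2.100000:
  k1 = f(1.000000, -2.100000) = -0.900000
  k2 = f(1.050000, -2.145000) = -1.091025
  k3 = f(1.050000, -2.154551) = -1.132091
  k4 = f(1.100000, -2.213209) = -1.388295
  p ← -2.100000 + (0.1/6)·(k1 + 2k2 + 2k3 + k4) = -2.212242
p(1.1) ≈ -2.2122

-2.2122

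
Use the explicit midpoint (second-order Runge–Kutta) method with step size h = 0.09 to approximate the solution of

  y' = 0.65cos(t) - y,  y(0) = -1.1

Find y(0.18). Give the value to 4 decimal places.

Midpoint: k1 = f(t_n, y_n); k2 = f(t_n + h/2, y_n + (h/2)·k1); y_{n+1} = y_n + h·k2.
t=0.000000, y=-1.100000:
  k1 = f(0.000000, -1.100000) = 1.750000
  k2 = f(0.045000, -1.021250) = 1.670592
  y ← -1.100000 + 0.09·1.670592 = -0.949647
t=0.090000, y=-0.949647:
  k1 = f(0.090000, -0.949647) = 1.597016
  k2 = f(0.135000, -0.877781) = 1.521867
  y ← -0.949647 + 0.09·1.521867 = -0.812679
y(0.18) ≈ -0.8127

-0.8127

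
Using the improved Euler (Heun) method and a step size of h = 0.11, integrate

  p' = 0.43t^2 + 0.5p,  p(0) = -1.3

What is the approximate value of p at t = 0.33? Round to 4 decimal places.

Heun: k1 = f(t_n, p_n); k2 = f(t_n + h, p_n + h·k1); p_{n+1} = p_n + (h/2)·(k1 + k2).
t=0.000000, p=-1.300000:
  k1 = f(0.000000, -1.300000) = -0.650000
  k2 = f(0.110000, -1.371500) = -0.680547
  p ← -1.300000 + (0.11/2)·(-0.650000 + (-0.680547)) = -1.373180
t=0.110000, p=-1.373180:
  k1 = f(0.110000, -1.373180) = -0.681387
  k2 = f(0.220000, -1.448133) = -0.703254
  p ← -1.373180 + (0.11/2)·(-0.681387 + (-0.703254)) = -1.449335
t=0.220000, p=-1.449335:
  k1 = f(0.220000, -1.449335) = -0.703856
  k2 = f(0.330000, -1.526759) = -0.716553
  p ← -1.449335 + (0.11/2)·(-0.703856 + (-0.716553)) = -1.527458
p(0.33) ≈ -1.5275

-1.5275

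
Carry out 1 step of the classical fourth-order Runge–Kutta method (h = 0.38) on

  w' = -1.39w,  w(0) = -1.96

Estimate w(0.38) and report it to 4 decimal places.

RK4: k1 = f(t_n, w_n); k2 = f(t_n + h/2, w_n + (h/2)·k1); k3 = f(t_n + h/2, w_n + (h/2)·k2); k4 = f(t_n + h, w_n + h·k3); w_{n+1} = w_n + (h/6)·(k1 + 2k2 + 2k3 + k4).
t=0.000000, w=-1.960000:
  k1 = f(0.000000, -1.960000) = 2.724400
  k2 = f(0.190000, -1.442364) = 2.004886
  k3 = f(0.190000, -1.579072) = 2.194910
  k4 = f(0.380000, -1.125934) = 1.565049
  w ← -1.960000 + (0.38/6)·(k1 + 2k2 + 2k3 + k4) = -1.156361
w(0.38) ≈ -1.1564

-1.1564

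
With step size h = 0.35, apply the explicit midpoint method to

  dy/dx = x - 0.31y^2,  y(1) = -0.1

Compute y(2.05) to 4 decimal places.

1.3436

Midpoint: k1 = f(x_n, y_n); k2 = f(x_n + h/2, y_n + (h/2)·k1); y_{n+1} = y_n + h·k2.
x=1.000000, y=-0.100000:
  k1 = f(1.000000, -0.100000) = 0.996900
  k2 = f(1.175000, 0.074457) = 1.173281
  y ← -0.100000 + 0.35·1.173281 = 0.310648
x=1.350000, y=0.310648:
  k1 = f(1.350000, 0.310648) = 1.320084
  k2 = f(1.525000, 0.541663) = 1.434046
  y ← 0.310648 + 0.35·1.434046 = 0.812565
x=1.700000, y=0.812565:
  k1 = f(1.700000, 0.812565) = 1.495319
  k2 = f(1.875000, 1.074246) = 1.517259
  y ← 0.812565 + 0.35·1.517259 = 1.343605
y(2.05) ≈ 1.3436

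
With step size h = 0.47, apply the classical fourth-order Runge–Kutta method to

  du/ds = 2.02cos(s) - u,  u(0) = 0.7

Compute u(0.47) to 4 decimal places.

RK4: k1 = f(s_n, u_n); k2 = f(s_n + h/2, u_n + (h/2)·k1); k3 = f(s_n + h/2, u_n + (h/2)·k2); k4 = f(s_n + h, u_n + h·k3); u_{n+1} = u_n + (h/6)·(k1 + 2k2 + 2k3 + k4).
s=0.000000, u=0.700000:
  k1 = f(0.000000, 0.700000) = 1.320000
  k2 = f(0.235000, 1.010200) = 0.954279
  k3 = f(0.235000, 0.924256) = 1.040223
  k4 = f(0.470000, 1.188905) = 0.612063
  u ← 0.700000 + (0.47/6)·(k1 + 2k2 + 2k3 + k4) = 1.163817
u(0.47) ≈ 1.1638

1.1638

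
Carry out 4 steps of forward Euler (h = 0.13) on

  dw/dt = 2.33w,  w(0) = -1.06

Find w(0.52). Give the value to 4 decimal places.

Euler: w_{n+1} = w_n + h·f(t_n, w_n).
t=0.000000, w=-1.060000: f=-2.469800 → w ← -1.060000 + 0.13·(-2.469800) = -1.381074
t=0.130000, w=-1.381074: f=-3.217902 → w ← -1.381074 + 0.13·(-3.217902) = -1.799401
t=0.260000, w=-1.799401: f=-4.192605 → w ← -1.799401 + 0.13·(-4.192605) = -2.344440
t=0.390000, w=-2.344440: f=-5.462545 → w ← -2.344440 + 0.13·(-5.462545) = -3.054571
w(0.52) ≈ -3.0546

-3.0546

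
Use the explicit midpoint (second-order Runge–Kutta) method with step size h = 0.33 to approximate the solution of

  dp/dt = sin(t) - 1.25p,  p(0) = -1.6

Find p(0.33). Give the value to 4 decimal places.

-1.0219

Midpoint: k1 = f(t_n, p_n); k2 = f(t_n + h/2, p_n + (h/2)·k1); p_{n+1} = p_n + h·k2.
t=0.000000, p=-1.600000:
  k1 = f(0.000000, -1.600000) = 2.000000
  k2 = f(0.165000, -1.270000) = 1.751752
  p ← -1.600000 + 0.33·1.751752 = -1.021922
p(0.33) ≈ -1.0219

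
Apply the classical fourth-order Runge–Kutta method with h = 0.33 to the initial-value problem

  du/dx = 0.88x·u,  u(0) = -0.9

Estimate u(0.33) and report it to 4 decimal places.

RK4: k1 = f(x_n, u_n); k2 = f(x_n + h/2, u_n + (h/2)·k1); k3 = f(x_n + h/2, u_n + (h/2)·k2); k4 = f(x_n + h, u_n + h·k3); u_{n+1} = u_n + (h/6)·(k1 + 2k2 + 2k3 + k4).
x=0.000000, u=-0.900000:
  k1 = f(0.000000, -0.900000) = 0.000000
  k2 = f(0.165000, -0.900000) = -0.130680
  k3 = f(0.165000, -0.921562) = -0.133811
  k4 = f(0.330000, -0.944158) = -0.274183
  u ← -0.900000 + (0.33/6)·(k1 + 2k2 + 2k3 + k4) = -0.944174
u(0.33) ≈ -0.9442

-0.9442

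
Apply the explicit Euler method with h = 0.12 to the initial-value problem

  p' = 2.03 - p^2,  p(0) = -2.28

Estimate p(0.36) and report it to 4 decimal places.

Euler: p_{n+1} = p_n + h·f(x_n, p_n).
x=0.000000, p=-2.280000: f=-3.168400 → p ← -2.280000 + 0.12·(-3.168400) = -2.660208
x=0.120000, p=-2.660208: f=-5.046707 → p ← -2.660208 + 0.12·(-5.046707) = -3.265813
x=0.240000, p=-3.265813: f=-8.635533 → p ← -3.265813 + 0.12·(-8.635533) = -4.302077
p(0.36) ≈ -4.3021

-4.3021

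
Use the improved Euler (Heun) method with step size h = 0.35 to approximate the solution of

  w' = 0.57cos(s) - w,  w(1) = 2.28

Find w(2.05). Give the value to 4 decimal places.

Heun: k1 = f(s_n, w_n); k2 = f(s_n + h, w_n + h·k1); w_{n+1} = w_n + (h/2)·(k1 + k2).
s=1.000000, w=2.280000:
  k1 = f(1.000000, 2.280000) = -1.972028
  k2 = f(1.350000, 1.589790) = -1.464956
  w ← 2.280000 + (0.35/2)·(-1.972028 + (-1.464956)) = 1.678528
s=1.350000, w=1.678528:
  k1 = f(1.350000, 1.678528) = -1.553694
  k2 = f(1.700000, 1.134735) = -1.208176
  w ← 1.678528 + (0.35/2)·(-1.553694 + (-1.208176)) = 1.195200
s=1.700000, w=1.195200:
  k1 = f(1.700000, 1.195200) = -1.268642
  k2 = f(2.050000, 0.751176) = -1.013987
  w ← 1.195200 + (0.35/2)·(-1.268642 + (-1.013987)) = 0.795740
w(2.05) ≈ 0.7957

0.7957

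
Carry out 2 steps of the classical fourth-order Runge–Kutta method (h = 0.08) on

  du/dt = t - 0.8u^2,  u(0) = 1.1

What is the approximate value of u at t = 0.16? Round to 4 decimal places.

RK4: k1 = f(t_n, u_n); k2 = f(t_n + h/2, u_n + (h/2)·k1); k3 = f(t_n + h/2, u_n + (h/2)·k2); k4 = f(t_n + h, u_n + h·k3); u_{n+1} = u_n + (h/6)·(k1 + 2k2 + 2k3 + k4).
t=0.000000, u=1.100000:
  k1 = f(0.000000, 1.100000) = -0.968000
  k2 = f(0.040000, 1.061280) = -0.861052
  k3 = f(0.040000, 1.065558) = -0.868331
  k4 = f(0.080000, 1.030534) = -0.769599
  u ← 1.100000 + (0.08/6)·(k1 + 2k2 + 2k3 + k4) = 1.030715
t=0.080000, u=1.030715:
  k1 = f(0.080000, 1.030715) = -0.769899
  k2 = f(0.120000, 0.999919) = -0.679871
  k3 = f(0.120000, 1.003520) = -0.685642
  k4 = f(0.160000, 0.975864) = -0.601848
  u ← 1.030715 + (0.08/6)·(k1 + 2k2 + 2k3 + k4) = 0.976011
u(0.16) ≈ 0.9760

0.9760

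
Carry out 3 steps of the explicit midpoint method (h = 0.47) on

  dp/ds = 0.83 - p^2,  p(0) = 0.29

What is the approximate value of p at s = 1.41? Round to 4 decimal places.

Midpoint: k1 = f(s_n, p_n); k2 = f(s_n + h/2, p_n + (h/2)·k1); p_{n+1} = p_n + h·k2.
s=0.000000, p=0.290000:
  k1 = f(0.000000, 0.290000) = 0.745900
  k2 = f(0.235000, 0.465286) = 0.613508
  p ← 0.290000 + 0.47·0.613508 = 0.578349
s=0.470000, p=0.578349:
  k1 = f(0.470000, 0.578349) = 0.495512
  k2 = f(0.705000, 0.694794) = 0.347261
  p ← 0.578349 + 0.47·0.347261 = 0.741562
s=0.940000, p=0.741562:
  k1 = f(0.940000, 0.741562) = 0.280087
  k2 = f(1.175000, 0.807382) = 0.178135
  p ← 0.741562 + 0.47·0.178135 = 0.825285
p(1.41) ≈ 0.8253

0.8253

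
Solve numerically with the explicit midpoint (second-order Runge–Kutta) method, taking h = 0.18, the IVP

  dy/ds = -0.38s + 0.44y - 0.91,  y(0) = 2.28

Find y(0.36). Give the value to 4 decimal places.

Midpoint: k1 = f(s_n, y_n); k2 = f(s_n + h/2, y_n + (h/2)·k1); y_{n+1} = y_n + h·k2.
s=0.000000, y=2.280000:
  k1 = f(0.000000, 2.280000) = 0.093200
  k2 = f(0.090000, 2.288388) = 0.062691
  y ← 2.280000 + 0.18·0.062691 = 2.291284
s=0.180000, y=2.291284:
  k1 = f(0.180000, 2.291284) = 0.029765
  k2 = f(0.270000, 2.293963) = -0.003256
  y ← 2.291284 + 0.18·(-0.003256) = 2.290698
y(0.36) ≈ 2.2907

2.2907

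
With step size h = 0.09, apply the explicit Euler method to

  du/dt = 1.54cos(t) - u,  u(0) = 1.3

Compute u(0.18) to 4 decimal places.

Euler: u_{n+1} = u_n + h·f(t_n, u_n).
t=0.000000, u=1.300000: f=0.240000 → u ← 1.300000 + 0.09·0.240000 = 1.321600
t=0.090000, u=1.321600: f=0.212167 → u ← 1.321600 + 0.09·0.212167 = 1.340695
u(0.18) ≈ 1.3407

1.3407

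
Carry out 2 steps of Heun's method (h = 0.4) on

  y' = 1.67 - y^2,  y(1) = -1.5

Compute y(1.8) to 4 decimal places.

Heun: k1 = f(x_n, y_n); k2 = f(x_n + h, y_n + h·k1); y_{n+1} = y_n + (h/2)·(k1 + k2).
x=1.000000, y=-1.500000:
  k1 = f(1.000000, -1.500000) = -0.580000
  k2 = f(1.400000, -1.732000) = -1.329824
  y ← -1.500000 + (0.4/2)·(-0.580000 + (-1.329824)) = -1.881965
x=1.400000, y=-1.881965:
  k1 = f(1.400000, -1.881965) = -1.871792
  k2 = f(1.800000, -2.630681) = -5.250485
  y ← -1.881965 + (0.4/2)·(-1.871792 + (-5.250485)) = -3.306420
y(1.8) ≈ -3.3064

-3.3064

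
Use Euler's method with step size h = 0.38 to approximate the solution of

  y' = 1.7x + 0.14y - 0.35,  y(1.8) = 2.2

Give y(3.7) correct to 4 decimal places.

Euler: y_{n+1} = y_n + h·f(x_n, y_n).
x=1.800000, y=2.200000: f=3.018000 → y ← 2.200000 + 0.38·3.018000 = 3.346840
x=2.180000, y=3.346840: f=3.824558 → y ← 3.346840 + 0.38·3.824558 = 4.800172
x=2.560000, y=4.800172: f=4.674024 → y ← 4.800172 + 0.38·4.674024 = 6.576301
x=2.940000, y=6.576301: f=5.568682 → y ← 6.576301 + 0.38·5.568682 = 8.692400
x=3.320000, y=8.692400: f=6.510936 → y ← 8.692400 + 0.38·6.510936 = 11.166556
y(3.7) ≈ 11.1666

11.1666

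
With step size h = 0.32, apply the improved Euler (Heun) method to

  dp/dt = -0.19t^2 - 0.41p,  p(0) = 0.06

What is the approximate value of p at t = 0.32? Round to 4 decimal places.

Heun: k1 = f(t_n, p_n); k2 = f(t_n + h, p_n + h·k1); p_{n+1} = p_n + (h/2)·(k1 + k2).
t=0.000000, p=0.060000:
  k1 = f(0.000000, 0.060000) = -0.024600
  k2 = f(0.320000, 0.052128) = -0.040828
  p ← 0.060000 + (0.32/2)·(-0.024600 + (-0.040828)) = 0.049531
p(0.32) ≈ 0.0495

0.0495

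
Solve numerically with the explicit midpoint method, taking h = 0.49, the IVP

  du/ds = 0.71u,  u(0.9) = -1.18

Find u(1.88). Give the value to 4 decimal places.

Midpoint: k1 = f(s_n, u_n); k2 = f(s_n + h/2, u_n + (h/2)·k1); u_{n+1} = u_n + h·k2.
s=0.900000, u=-1.180000:
  k1 = f(0.900000, -1.180000) = -0.837800
  k2 = f(1.145000, -1.385261) = -0.983535
  u ← -1.180000 + 0.49·(-0.983535) = -1.661932
s=1.390000, u=-1.661932:
  k1 = f(1.390000, -1.661932) = -1.179972
  k2 = f(1.635000, -1.951025) = -1.385228
  u ← -1.661932 + 0.49·(-1.385228) = -2.340694
u(1.88) ≈ -2.3407

-2.3407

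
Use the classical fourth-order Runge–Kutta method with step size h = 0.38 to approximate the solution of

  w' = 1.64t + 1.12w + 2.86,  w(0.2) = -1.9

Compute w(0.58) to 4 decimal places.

-1.2610

RK4: k1 = f(t_n, w_n); k2 = f(t_n + h/2, w_n + (h/2)·k1); k3 = f(t_n + h/2, w_n + (h/2)·k2); k4 = f(t_n + h, w_n + h·k3); w_{n+1} = w_n + (h/6)·(k1 + 2k2 + 2k3 + k4).
t=0.200000, w=-1.900000:
  k1 = f(0.200000, -1.900000) = 1.060000
  k2 = f(0.390000, -1.698600) = 1.597168
  k3 = f(0.390000, -1.596538) = 1.711477
  k4 = f(0.580000, -1.249639) = 2.411605
  w ← -1.900000 + (0.38/6)·(k1 + 2k2 + 2k3 + k4) = -1.261037
w(0.58) ≈ -1.2610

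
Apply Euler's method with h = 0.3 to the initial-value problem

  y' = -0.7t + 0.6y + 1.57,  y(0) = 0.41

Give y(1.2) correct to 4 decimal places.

2.8260

Euler: y_{n+1} = y_n + h·f(t_n, y_n).
t=0.000000, y=0.410000: f=1.816000 → y ← 0.410000 + 0.3·1.816000 = 0.954800
t=0.300000, y=0.954800: f=1.932880 → y ← 0.954800 + 0.3·1.932880 = 1.534664
t=0.600000, y=1.534664: f=2.070798 → y ← 1.534664 + 0.3·2.070798 = 2.155904
t=0.900000, y=2.155904: f=2.233542 → y ← 2.155904 + 0.3·2.233542 = 2.825966
y(1.2) ≈ 2.8260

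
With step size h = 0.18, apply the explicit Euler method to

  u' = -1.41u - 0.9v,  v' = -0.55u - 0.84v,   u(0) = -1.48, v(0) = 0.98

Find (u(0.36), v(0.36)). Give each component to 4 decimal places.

Euler on (u,v): u_{n+1} = u_n + h·u', v_{n+1} = v_n + h·v'.
0.000000: (-1.480000, 0.980000); f=(1.204800, -0.009200) → (-1.263136, 0.978344)
0.180000: (-1.263136, 0.978344); f=(0.900512, -0.127084) → (-1.101044, 0.955469)
(u(0.36), v(0.36)) ≈ (-1.1010, 0.9555)

-1.1010, 0.9555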